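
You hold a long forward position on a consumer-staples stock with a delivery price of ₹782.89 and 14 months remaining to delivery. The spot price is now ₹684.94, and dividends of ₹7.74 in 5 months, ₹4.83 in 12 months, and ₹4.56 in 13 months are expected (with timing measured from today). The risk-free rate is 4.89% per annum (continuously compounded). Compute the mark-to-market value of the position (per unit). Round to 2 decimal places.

PV(remaining dividends) I = 7.74·e^(−0.0489·5/12) + 4.83·e^(−0.0489·12/12) + 4.56·e^(−0.0489·13/12) = 16.5081
Current forward F = (S − I)·e^(rT) = (684.94 − 16.5081)·e^(0.0489·14/12) = 668.4319 × 1.058709 = 707.6749
Value (long) = (F − K)·e^(−rT) = (707.6749 − 782.89) × 0.944547 = -71.0442
Value = -₹71.04

-₹71.04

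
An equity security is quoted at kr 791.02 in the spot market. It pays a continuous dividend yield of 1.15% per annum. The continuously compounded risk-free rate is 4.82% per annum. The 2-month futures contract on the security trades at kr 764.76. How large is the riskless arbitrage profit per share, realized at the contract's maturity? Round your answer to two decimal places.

kr 31.11 per share

Fair futures: F* = S·e^(carry·T), with carry = (r − q) = 0.0482 − 0.0115 = 0.0367
F* = 791.02 · e^(0.0367 × 2/12) = 791.02 · e^0.006117 = 791.02 × 1.006136 = kr 795.8737
Market kr 764.76 < fair kr 795.8737: forward underpriced → reverse cash-and-carry (short spot, go long the forward).
At maturity, profit = |F_mkt − F*| = |764.76 − 795.8737| = kr 31.11 per share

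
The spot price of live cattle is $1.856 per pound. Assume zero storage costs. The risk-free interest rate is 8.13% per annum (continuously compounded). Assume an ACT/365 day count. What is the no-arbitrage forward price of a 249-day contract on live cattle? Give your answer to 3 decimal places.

F = S·e^(rT) = 1.856 · e^(0.0813 × 249/365) = 1.856 · e^0.055462
= 1.856 × 1.057029 = $1.962 per pound

$1.962 per pound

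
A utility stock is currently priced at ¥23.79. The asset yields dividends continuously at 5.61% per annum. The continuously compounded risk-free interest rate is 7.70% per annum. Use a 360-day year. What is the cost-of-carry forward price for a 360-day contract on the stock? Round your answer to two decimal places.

F = S·e^((r − q)T) = 23.79 · e^((0.0770 − 0.0561) × 360/360)
= 23.79 · e^0.020900 = 23.79 × 1.021120
F = ¥24.29

¥24.29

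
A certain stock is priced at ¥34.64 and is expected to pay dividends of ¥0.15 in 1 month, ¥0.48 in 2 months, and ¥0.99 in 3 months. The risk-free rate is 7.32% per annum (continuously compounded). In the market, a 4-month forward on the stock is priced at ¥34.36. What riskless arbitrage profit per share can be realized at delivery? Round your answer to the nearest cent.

PV(dividends) I = 0.15·e^(−0.0732·1/12) + 0.48·e^(−0.0732·2/12) + 0.99·e^(−0.0732·3/12) = 1.5953
Fair forward F* = (S − I)·e^(rT) = (34.64 − 1.5953)·e^0.024400 = 33.0447 × 1.024700 = 33.8609
Market ¥34.36 > fair 33.8609: forward overpriced → cash-and-carry (borrow at r, buy the stock and collect the dividends, short the forward).
Profit at T = |F_mkt − F*| = |34.36 − 33.8609| = ¥0.50 per share

¥0.50 per share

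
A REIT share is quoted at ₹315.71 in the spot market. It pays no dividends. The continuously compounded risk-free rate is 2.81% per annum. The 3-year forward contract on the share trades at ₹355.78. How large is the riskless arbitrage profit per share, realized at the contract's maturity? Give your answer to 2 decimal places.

Fair forward: F* = S·e^(carry·T), with carry = r = 0.0281
F* = 315.71 · e^(0.0281 × 3) = 315.71 · e^0.084300 = 315.71 × 1.087955 = ₹343.4783
Market ₹355.78 > fair ₹343.4783: forward overpriced → cash-and-carry (buy spot, short the forward).
At maturity, profit = |F_mkt − F*| = |355.78 − 343.4783| = ₹12.30 per share

₹12.30 per share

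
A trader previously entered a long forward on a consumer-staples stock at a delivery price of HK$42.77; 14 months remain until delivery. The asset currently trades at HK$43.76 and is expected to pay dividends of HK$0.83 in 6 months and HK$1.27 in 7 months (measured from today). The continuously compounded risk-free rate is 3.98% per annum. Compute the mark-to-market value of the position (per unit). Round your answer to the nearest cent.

PV(remaining dividends) I = 0.83·e^(−0.0398·6/12) + 1.27·e^(−0.0398·7/12) = 2.0545
Current forward F = (S − I)·e^(rT) = (43.76 − 2.0545)·e^(0.0398·14/12) = 41.7055 × 1.047528 = 43.6877
Value (long) = (F − K)·e^(−rT) = (43.6877 − 42.77) × 0.954628 = 0.8761
Value = HK$0.88

HK$0.88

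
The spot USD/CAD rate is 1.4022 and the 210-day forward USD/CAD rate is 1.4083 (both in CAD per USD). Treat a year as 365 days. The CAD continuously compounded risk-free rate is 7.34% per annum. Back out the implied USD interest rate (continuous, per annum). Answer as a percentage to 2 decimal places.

F = S·e^((r_CAD − r_USD)T) ⇒ r_USD = r_CAD − ln(F/S)/T
ln(1.4083/1.4022) = 0.004341; /(210/365) = 0.007545
r_USD = 0.0734 − 0.007545 = 0.065855
r_USD = 6.59%

6.59%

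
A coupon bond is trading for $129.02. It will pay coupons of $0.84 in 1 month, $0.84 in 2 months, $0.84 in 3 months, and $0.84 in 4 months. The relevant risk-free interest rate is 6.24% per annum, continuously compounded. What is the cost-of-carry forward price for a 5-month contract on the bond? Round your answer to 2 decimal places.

PV(coupons) I = 0.84·e^(−0.0624·1/12) + 0.84·e^(−0.0624·2/12) + 0.84·e^(−0.0624·3/12) + 0.84·e^(−0.0624·4/12)
I = 0.8356 + 0.8313 + 0.8270 + 0.8227 = 3.3166
F = (S − I)·e^(rT) = (129.02 − 3.3166) · e^(0.0624·5/12)
= 125.7034 · e^0.026000 = 125.7034 × 1.026341 = $129.01

$129.01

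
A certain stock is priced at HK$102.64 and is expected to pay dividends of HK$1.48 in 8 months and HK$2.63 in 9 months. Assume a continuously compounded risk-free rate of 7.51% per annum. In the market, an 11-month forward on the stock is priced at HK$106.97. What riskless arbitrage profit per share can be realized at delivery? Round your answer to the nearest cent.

HK$1.19 per share

PV(dividends) I = 1.48·e^(−0.0751·8/12) + 2.63·e^(−0.0751·9/12) = 3.8937
Fair forward F* = (S − I)·e^(rT) = (102.64 − 3.8937)·e^0.068842 = 98.7463 × 1.071267 = 105.7837
Market HK$106.97 > fair 105.7837: forward overpriced → cash-and-carry (borrow at r, buy the stock and collect the dividends, short the forward).
Profit at T = |F_mkt − F*| = |106.97 − 105.7837| = HK$1.19 per share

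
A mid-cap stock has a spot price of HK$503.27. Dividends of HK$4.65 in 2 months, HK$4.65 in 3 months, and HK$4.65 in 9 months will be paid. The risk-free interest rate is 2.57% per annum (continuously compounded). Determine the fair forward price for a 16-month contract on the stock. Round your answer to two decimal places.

HK$506.52

PV(dividends) I = 4.65·e^(−0.0257·2/12) + 4.65·e^(−0.0257·3/12) + 4.65·e^(−0.0257·9/12)
I = 4.6301 + 4.6202 + 4.5612 = 13.8115
F = (S − I)·e^(rT) = (503.27 − 13.8115) · e^(0.0257·16/12)
= 489.4585 · e^0.034267 = 489.4585 × 1.034861 = HK$506.52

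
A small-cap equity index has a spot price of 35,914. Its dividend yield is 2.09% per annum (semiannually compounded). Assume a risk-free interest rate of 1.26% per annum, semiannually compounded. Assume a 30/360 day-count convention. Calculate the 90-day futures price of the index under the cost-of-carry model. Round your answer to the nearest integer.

35,840

F = S · (1+r/2)^(2T) / (1+q/2)^(2T)
= 35914 × 1.003145 / 1.005211 = 35914 × 0.997945
F = 35,840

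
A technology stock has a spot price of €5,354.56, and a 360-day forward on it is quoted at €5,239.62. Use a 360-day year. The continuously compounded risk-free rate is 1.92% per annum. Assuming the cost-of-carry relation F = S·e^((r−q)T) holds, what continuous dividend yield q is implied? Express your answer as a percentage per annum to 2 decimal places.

4.09%

From F = S·e^((r−q)T): (r − q) = ln(F/S)/T
ln(5239.62/5354.56) = ln(0.978534) = -0.021700
(r − q) = -0.021700 / (360/360) = -0.021700
q = r − ln(F/S)/T = 0.0192 + 0.021700 = 0.040900
q = 4.09%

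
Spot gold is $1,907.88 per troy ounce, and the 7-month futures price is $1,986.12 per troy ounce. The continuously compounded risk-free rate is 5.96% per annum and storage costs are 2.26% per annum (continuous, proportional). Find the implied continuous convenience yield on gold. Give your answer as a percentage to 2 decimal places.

1.33%

F = S·e^((r+u−y)T) ⇒ (r+u−y) = ln(F/S)/T
ln(1986.12/1907.88) = 0.040190; /T ⇒ 0.068897
y = r + u − ln(F/S)/T = 0.0596 + 0.0226 − 0.068897 = 0.013303
y = 1.33%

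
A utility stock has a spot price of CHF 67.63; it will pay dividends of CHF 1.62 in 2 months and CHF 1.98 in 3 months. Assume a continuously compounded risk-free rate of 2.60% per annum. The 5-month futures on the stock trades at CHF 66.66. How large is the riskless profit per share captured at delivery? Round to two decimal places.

PV(dividends) I = 1.62·e^(−0.0260·2/12) + 1.98·e^(−0.0260·3/12) = 3.5802
Fair futures F* = (S − I)·e^(rT) = (67.63 − 3.5802)·e^0.010833 = 64.0498 × 1.010892 = 64.7474
Market CHF 66.66 > fair 64.7474: forward overpriced → cash-and-carry (borrow at r, buy the stock and collect the dividends, short the forward).
Profit at T = |F_mkt − F*| = |66.66 − 64.7474| = CHF 1.91 per share

CHF 1.91 per share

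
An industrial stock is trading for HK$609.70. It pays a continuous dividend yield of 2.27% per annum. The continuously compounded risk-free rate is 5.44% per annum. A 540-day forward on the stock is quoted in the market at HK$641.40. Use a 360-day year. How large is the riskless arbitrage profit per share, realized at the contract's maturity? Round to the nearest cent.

HK$2.01 per share

Fair forward: F* = S·e^(carry·T), with carry = (r − q) = 0.0544 − 0.0227 = 0.0317
F* = 609.70 · e^(0.0317 × 540/360) = 609.70 · e^0.047550 = 609.70 × 1.048699 = HK$639.3918
Market HK$641.40 > fair HK$639.3918: forward overpriced → cash-and-carry (buy spot, short the forward).
At maturity, profit = |F_mkt − F*| = |641.40 − 639.3918| = HK$2.01 per share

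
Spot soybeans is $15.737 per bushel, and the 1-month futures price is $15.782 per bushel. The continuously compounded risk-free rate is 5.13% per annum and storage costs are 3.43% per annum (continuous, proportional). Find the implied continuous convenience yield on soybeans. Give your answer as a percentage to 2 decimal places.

5.13%

F = S·e^((r+u−y)T) ⇒ (r+u−y) = ln(F/S)/T
ln(15.782/15.737) = 0.002855; /T ⇒ 0.034260
y = r + u − ln(F/S)/T = 0.0513 + 0.0343 − 0.034260 = 0.051340
y = 5.13%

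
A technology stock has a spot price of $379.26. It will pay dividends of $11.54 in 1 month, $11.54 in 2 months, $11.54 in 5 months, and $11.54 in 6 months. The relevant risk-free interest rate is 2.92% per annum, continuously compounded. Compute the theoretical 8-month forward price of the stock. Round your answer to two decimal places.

PV(dividends) I = 11.54·e^(−0.0292·1/12) + 11.54·e^(−0.0292·2/12) + 11.54·e^(−0.0292·5/12) + 11.54·e^(−0.0292·6/12)
I = 11.5120 + 11.4840 + 11.4004 + 11.3727 = 45.7691
F = (S − I)·e^(rT) = (379.26 − 45.7691) · e^(0.0292·8/12)
= 333.4909 · e^0.019467 = 333.4909 × 1.019658 = $340.05

$340.05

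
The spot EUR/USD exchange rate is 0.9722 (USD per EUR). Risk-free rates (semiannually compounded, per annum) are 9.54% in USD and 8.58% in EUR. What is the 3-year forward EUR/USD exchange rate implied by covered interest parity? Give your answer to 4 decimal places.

0.9994

By covered interest parity, F = S · (1+r_USD/2)^(2T) / (1+r_EUR/2)^(2T)
= 0.9722 × 1.322579 / 1.286637 = 0.9722 × 1.027935
F = 0.9994 USD per EUR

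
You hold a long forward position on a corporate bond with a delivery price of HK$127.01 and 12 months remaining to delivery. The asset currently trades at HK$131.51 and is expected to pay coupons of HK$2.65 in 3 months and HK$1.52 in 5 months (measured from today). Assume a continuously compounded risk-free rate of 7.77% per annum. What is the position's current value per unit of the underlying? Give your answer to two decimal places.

PV(remaining coupons) I = 2.65·e^(−0.0777·3/12) + 1.52·e^(−0.0777·5/12) = 4.0706
Current forward F = (S − I)·e^(rT) = (131.51 − 4.0706)·e^(0.0777·12/12) = 127.4394 × 1.080798 = 137.7362
Value (long) = (F − K)·e^(−rT) = (137.7362 − 127.01) × 0.925242 = 9.9243
Value = HK$9.92

HK$9.92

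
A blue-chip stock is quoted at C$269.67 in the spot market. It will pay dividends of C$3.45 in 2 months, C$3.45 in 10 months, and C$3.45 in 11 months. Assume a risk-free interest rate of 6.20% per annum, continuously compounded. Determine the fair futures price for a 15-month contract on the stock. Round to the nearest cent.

PV(dividends) I = 3.45·e^(−0.0620·2/12) + 3.45·e^(−0.0620·10/12) + 3.45·e^(−0.0620·11/12)
I = 3.4145 + 3.2763 + 3.2594 = 9.9502
F = (S − I)·e^(rT) = (269.67 − 9.9502) · e^(0.0620·15/12)
= 259.7198 · e^0.077500 = 259.7198 × 1.080582 = C$280.65

C$280.65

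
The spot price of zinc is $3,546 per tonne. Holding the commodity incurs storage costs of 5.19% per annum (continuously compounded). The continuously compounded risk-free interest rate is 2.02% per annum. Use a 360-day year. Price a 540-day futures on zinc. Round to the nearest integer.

$3,951 per tonne

Net carry = r + u − y = 0.0202 + 0.0519 − 0.0000 = 0.0721
F = S·e^((r+u−y)T) = 3546 · e^(0.0721 × 540/360) = 3546 · e^0.108150
= 3546 × 1.114215 = $3,951 per tonne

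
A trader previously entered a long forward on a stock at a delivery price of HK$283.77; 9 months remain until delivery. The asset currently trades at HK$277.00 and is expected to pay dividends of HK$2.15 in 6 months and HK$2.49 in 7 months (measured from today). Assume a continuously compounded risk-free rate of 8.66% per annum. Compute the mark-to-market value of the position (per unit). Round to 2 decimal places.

PV(remaining dividends) I = 2.15·e^(−0.0866·6/12) + 2.49·e^(−0.0866·7/12) = 4.4262
Current forward F = (S − I)·e^(rT) = (277.00 − 4.4262)·e^(0.0866·9/12) = 272.5738 × 1.067106 = 290.8651
Value (long) = (F − K)·e^(−rT) = (290.8651 − 283.77) × 0.937114 = 6.6489
Value = HK$6.65

HK$6.65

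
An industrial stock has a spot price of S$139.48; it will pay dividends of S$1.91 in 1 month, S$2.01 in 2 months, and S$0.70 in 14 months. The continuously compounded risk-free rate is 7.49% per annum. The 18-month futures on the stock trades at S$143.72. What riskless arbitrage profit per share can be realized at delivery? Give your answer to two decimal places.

S$7.28 per share

PV(dividends) I = 1.91·e^(−0.0749·1/12) + 2.01·e^(−0.0749·2/12) + 0.70·e^(−0.0749·14/12) = 4.5246
Fair futures F* = (S − I)·e^(rT) = (139.48 − 4.5246)·e^0.112350 = 134.9554 × 1.118904 = 151.0021
Market S$143.72 < fair 151.0021: forward underpriced → reverse cash-and-carry (short the stock, invest proceeds at r, pay the dividends, go long the forward).
Profit at T = |F_mkt − F*| = |143.72 − 151.0021| = S$7.28 per share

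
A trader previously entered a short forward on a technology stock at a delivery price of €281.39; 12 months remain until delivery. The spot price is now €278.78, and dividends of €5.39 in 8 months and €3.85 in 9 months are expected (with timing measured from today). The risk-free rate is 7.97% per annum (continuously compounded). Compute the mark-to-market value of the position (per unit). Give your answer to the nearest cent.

-€10.21

PV(remaining dividends) I = 5.39·e^(−0.0797·8/12) + 3.85·e^(−0.0797·9/12) = 8.7377
Current forward F = (S − I)·e^(rT) = (278.78 − 8.7377)·e^(0.0797·12/12) = 270.0423 × 1.082962 = 292.4455
Value (long) = (F − K)·e^(−rT) = (292.4455 − 281.39) × 0.923393 = 10.2086
Short position value = −(long value) = -€10.21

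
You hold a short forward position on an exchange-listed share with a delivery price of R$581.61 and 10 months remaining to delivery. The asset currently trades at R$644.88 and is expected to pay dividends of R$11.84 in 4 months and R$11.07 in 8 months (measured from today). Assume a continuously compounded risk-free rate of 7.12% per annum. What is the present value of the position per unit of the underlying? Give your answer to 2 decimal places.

PV(remaining dividends) I = 11.84·e^(−0.0712·4/12) + 11.07·e^(−0.0712·8/12) = 22.1191
Current forward F = (S − I)·e^(rT) = (644.88 − 22.1191)·e^(0.0712·10/12) = 622.7609 × 1.061129 = 660.8297
Value (long) = (F − K)·e^(−rT) = (660.8297 − 581.61) × 0.942393 = 74.6561
Short position value = −(long value) = -R$74.66

-R$74.66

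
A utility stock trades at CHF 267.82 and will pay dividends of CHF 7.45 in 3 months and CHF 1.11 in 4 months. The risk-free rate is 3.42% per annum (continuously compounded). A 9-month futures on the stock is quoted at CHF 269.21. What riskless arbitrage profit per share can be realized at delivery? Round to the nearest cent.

PV(dividends) I = 7.45·e^(−0.0342·3/12) + 1.11·e^(−0.0342·4/12) = 8.4840
Fair futures F* = (S − I)·e^(rT) = (267.82 − 8.4840)·e^0.025650 = 259.3360 × 1.025982 = 266.0741
Market CHF 269.21 > fair 266.0741: forward overpriced → cash-and-carry (borrow at r, buy the stock and collect the dividends, short the forward).
Profit at T = |F_mkt − F*| = |269.21 − 266.0741| = CHF 3.14 per share

CHF 3.14 per share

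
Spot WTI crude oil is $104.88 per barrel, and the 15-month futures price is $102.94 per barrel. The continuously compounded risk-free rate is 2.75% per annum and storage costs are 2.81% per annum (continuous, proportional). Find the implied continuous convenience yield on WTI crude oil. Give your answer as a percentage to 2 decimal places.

7.05%

F = S·e^((r+u−y)T) ⇒ (r+u−y) = ln(F/S)/T
ln(102.94/104.88) = -0.018671; /T ⇒ -0.014937
y = r + u − ln(F/S)/T = 0.0275 + 0.0281 + 0.014937 = 0.070537
y = 7.05%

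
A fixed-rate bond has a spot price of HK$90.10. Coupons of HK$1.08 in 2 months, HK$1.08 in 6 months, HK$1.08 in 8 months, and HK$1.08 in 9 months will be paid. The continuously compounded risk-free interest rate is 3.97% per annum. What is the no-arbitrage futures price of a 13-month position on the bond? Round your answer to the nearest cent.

PV(coupons) I = 1.08·e^(−0.0397·2/12) + 1.08·e^(−0.0397·6/12) + 1.08·e^(−0.0397·8/12) + 1.08·e^(−0.0397·9/12)
I = 1.0729 + 1.0588 + 1.0518 + 1.0483 = 4.2318
F = (S − I)·e^(rT) = (90.10 − 4.2318) · e^(0.0397·13/12)
= 85.8682 · e^0.043008 = 85.8682 × 1.043946 = HK$89.64

HK$89.64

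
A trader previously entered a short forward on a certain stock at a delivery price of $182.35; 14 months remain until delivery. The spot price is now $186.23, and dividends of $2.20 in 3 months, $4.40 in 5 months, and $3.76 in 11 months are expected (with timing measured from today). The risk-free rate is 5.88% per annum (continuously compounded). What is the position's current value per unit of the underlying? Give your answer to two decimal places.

PV(remaining dividends) I = 2.20·e^(−0.0588·3/12) + 4.40·e^(−0.0588·5/12) + 3.76·e^(−0.0588·11/12) = 10.0241
Current forward F = (S − I)·e^(rT) = (186.23 − 10.0241)·e^(0.0588·14/12) = 176.2059 × 1.071008 = 188.7179
Value (long) = (F − K)·e^(−rT) = (188.7179 − 182.35) × 0.933700 = 5.9457
Short position value = −(long value) = -$5.95

-$5.95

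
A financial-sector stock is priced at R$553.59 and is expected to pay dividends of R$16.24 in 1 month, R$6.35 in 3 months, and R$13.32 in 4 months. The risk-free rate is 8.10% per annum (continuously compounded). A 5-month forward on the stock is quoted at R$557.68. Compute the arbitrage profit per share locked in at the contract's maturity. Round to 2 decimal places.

PV(dividends) I = 16.24·e^(−0.0810·1/12) + 6.35·e^(−0.0810·3/12) + 13.32·e^(−0.0810·4/12) = 35.3186
Fair forward F* = (S − I)·e^(rT) = (553.59 − 35.3186)·e^0.033750 = 518.2714 × 1.034326 = 536.0616
Market R$557.68 > fair 536.0616: forward overpriced → cash-and-carry (borrow at r, buy the stock and collect the dividends, short the forward).
Profit at T = |F_mkt − F*| = |557.68 − 536.0616| = R$21.62 per share

R$21.62 per share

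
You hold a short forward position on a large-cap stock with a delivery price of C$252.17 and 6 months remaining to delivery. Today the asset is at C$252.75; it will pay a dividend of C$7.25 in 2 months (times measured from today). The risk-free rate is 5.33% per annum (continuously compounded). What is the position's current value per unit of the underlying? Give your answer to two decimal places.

-C$0.03

PV(remaining dividends) I = 7.25·e^(−0.0533·2/12) = 7.1859
Current forward F = (S − I)·e^(rT) = (252.75 − 7.1859)·e^(0.0533·6/12) = 245.5641 × 1.027008 = 252.1963
Value (long) = (F − K)·e^(−rT) = (252.1963 − 252.17) × 0.973702 = 0.0256
Short position value = −(long value) = -C$0.03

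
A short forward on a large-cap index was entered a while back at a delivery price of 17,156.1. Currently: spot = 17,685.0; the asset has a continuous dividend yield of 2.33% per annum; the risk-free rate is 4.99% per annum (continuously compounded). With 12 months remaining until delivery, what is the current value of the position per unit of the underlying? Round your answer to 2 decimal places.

-956.68

Current fair forward for the remaining 12 months: F = S·e^((r − q)·T), (r − q) = 0.0499 − 0.0233 = 0.0266
F = 17685.0 · e^(0.0266 × 12/12) = 17685.0 × 1.02695694 = 18161.7335
Value of long forward = (F − K)·e^(−rT) = (18161.7335 − 17156.1) · e^(−0.0499·12/12)
= 1005.6335 × 0.95132455 = 956.68
Short position value = −(long value) = -956.68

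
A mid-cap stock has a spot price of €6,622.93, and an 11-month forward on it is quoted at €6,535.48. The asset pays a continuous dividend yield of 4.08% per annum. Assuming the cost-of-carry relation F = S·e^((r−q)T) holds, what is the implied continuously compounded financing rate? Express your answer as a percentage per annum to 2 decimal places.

From F = S·e^((r−q)T): (r − q) = ln(F/S)/T
ln(6535.48/6622.93) = ln(0.986796) = -0.013292
(r − q) = -0.013292 / (11/12) = -0.014500
r = ln(F/S)/T + q = -0.014500 + 0.0408 = 0.026300
r = 2.63%

2.63%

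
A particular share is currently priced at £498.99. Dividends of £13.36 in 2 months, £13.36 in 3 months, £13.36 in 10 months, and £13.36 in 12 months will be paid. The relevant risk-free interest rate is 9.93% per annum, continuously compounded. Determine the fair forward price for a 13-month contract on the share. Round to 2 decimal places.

£499.35

PV(dividends) I = 13.36·e^(−0.0993·2/12) + 13.36·e^(−0.0993·3/12) + 13.36·e^(−0.0993·10/12) + 13.36·e^(−0.0993·12/12)
I = 13.1407 + 13.0324 + 12.2990 + 12.0971 = 50.5692
F = (S − I)·e^(rT) = (498.99 − 50.5692) · e^(0.0993·13/12)
= 448.4208 · e^0.107575 = 448.4208 × 1.113574 = £499.35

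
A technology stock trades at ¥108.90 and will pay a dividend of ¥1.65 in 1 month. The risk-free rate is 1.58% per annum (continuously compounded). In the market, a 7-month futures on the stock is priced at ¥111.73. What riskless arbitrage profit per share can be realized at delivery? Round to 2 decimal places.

PV(dividends) I = 1.65·e^(−0.0158·1/12) = 1.6478
Fair futures F* = (S − I)·e^(rT) = (108.90 − 1.6478)·e^0.009217 = 107.2522 × 1.009260 = 108.2454
Market ¥111.73 > fair 108.2454: forward overpriced → cash-and-carry (borrow at r, buy the stock and collect the dividends, short the forward).
Profit at T = |F_mkt − F*| = |111.73 − 108.2454| = ¥3.48 per share

¥3.48 per share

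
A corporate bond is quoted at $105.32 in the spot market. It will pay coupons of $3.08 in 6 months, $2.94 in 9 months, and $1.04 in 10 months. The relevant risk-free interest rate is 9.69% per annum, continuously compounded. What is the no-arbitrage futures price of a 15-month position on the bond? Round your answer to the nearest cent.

$111.40

PV(coupons) I = 3.08·e^(−0.0969·6/12) + 2.94·e^(−0.0969·9/12) + 1.04·e^(−0.0969·10/12)
I = 2.9343 + 2.7339 + 0.9593 = 6.6275
F = (S − I)·e^(rT) = (105.32 − 6.6275) · e^(0.0969·15/12)
= 98.6925 · e^0.121125 = 98.6925 × 1.128766 = $111.40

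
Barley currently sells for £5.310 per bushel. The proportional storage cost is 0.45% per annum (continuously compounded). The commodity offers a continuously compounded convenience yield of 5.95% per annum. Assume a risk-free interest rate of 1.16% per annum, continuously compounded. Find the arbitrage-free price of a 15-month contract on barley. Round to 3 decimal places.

£5.030 per bushel

Net carry = r + u − y = 0.0116 + 0.0045 − 0.0595 = -0.0434
F = S·e^((r+u−y)T) = 5.310 · e^(-0.0434 × 15/12) = 5.310 · e^-0.054250
= 5.310 × 0.947195 = £5.030 per bushel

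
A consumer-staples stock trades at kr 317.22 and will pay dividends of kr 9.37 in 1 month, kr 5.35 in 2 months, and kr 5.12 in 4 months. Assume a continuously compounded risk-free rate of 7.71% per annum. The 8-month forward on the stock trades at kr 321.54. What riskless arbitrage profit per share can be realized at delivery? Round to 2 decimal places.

PV(dividends) I = 9.37·e^(−0.0771·1/12) + 5.35·e^(−0.0771·2/12) + 5.12·e^(−0.0771·4/12) = 19.5818
Fair forward F* = (S − I)·e^(rT) = (317.22 − 19.5818)·e^0.051400 = 297.6382 × 1.052744 = 313.3368
Market kr 321.54 > fair 313.3368: forward overpriced → cash-and-carry (borrow at r, buy the stock and collect the dividends, short the forward).
Profit at T = |F_mkt − F*| = |321.54 − 313.3368| = kr 8.20 per share

kr 8.20 per share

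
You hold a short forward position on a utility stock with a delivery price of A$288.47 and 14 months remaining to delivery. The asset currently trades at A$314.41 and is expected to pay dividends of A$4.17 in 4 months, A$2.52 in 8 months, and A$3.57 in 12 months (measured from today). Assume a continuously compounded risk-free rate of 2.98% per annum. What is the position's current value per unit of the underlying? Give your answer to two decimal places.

-A$25.73

PV(remaining dividends) I = 4.17·e^(−0.0298·4/12) + 2.52·e^(−0.0298·8/12) + 3.57·e^(−0.0298·12/12) = 10.0644
Current forward F = (S − I)·e^(rT) = (314.41 − 10.0644)·e^(0.0298·14/12) = 304.3456 × 1.035378 = 315.1127
Value (long) = (F − K)·e^(−rT) = (315.1127 − 288.47) × 0.965831 = 25.7323
Short position value = −(long value) = -A$25.73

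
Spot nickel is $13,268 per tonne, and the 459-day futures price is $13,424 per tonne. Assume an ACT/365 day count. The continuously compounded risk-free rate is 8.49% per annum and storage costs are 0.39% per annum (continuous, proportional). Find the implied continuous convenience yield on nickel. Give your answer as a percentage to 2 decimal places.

F = S·e^((r+u−y)T) ⇒ (r+u−y) = ln(F/S)/T
ln(13424/13268) = 0.011689; /T ⇒ 0.009295
y = r + u − ln(F/S)/T = 0.0849 + 0.0039 − 0.009295 = 0.079505
y = 7.95%

7.95%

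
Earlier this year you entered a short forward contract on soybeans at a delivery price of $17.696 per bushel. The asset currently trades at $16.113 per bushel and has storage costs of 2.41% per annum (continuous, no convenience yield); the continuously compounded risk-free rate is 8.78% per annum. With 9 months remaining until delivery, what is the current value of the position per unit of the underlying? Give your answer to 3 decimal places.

Current fair forward for the remaining 9 months: F = S·e^((r + u)·T), (r + u) = 0.0878 + 0.0241 = 0.1119
F = 16.113 · e^(0.1119 × 9/12) = 16.113 × 1.087547 = 17.5236
Value of long forward = (F − K)·e^(−rT) = (17.5236 − 17.696) · e^(−0.0878·9/12)
= -0.1724 × 0.936271 = -0.161
Short position value = −(long value) = $0.161

$0.161 per bushel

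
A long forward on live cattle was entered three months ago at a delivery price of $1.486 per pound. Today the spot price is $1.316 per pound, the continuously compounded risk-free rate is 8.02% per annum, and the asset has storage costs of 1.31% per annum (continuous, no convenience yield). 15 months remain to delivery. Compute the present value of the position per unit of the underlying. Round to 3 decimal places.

-$0.007 per pound

Current fair forward for the remaining 15 months: F = S·e^((r + u)·T), (r + u) = 0.0802 + 0.0131 = 0.0933
F = 1.316 · e^(0.0933 × 15/12) = 1.316 × 1.123698 = 1.4788
Value of long forward = (F − K)·e^(−rT) = (1.4788 − 1.486) · e^(−0.0802·15/12)
= -0.0072 × 0.904611 = -0.007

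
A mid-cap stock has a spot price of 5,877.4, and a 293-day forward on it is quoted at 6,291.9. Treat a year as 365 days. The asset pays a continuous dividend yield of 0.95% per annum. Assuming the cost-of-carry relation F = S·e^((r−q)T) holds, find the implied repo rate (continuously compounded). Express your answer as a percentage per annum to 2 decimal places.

From F = S·e^((r−q)T): (r − q) = ln(F/S)/T
ln(6291.9/5877.4) = ln(1.070524) = 0.068148
(r − q) = 0.068148 / (293/365) = 0.084894
r = ln(F/S)/T + q = 0.084894 + 0.0095 = 0.094394
r = 9.44%

9.44%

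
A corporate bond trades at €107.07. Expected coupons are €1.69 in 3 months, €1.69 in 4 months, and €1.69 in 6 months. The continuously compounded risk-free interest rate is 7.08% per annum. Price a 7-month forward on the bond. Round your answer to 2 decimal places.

€106.43

PV(coupons) I = 1.69·e^(−0.0708·3/12) + 1.69·e^(−0.0708·4/12) + 1.69·e^(−0.0708·6/12)
I = 1.6604 + 1.6506 + 1.6312 = 4.9422
F = (S − I)·e^(rT) = (107.07 − 4.9422) · e^(0.0708·7/12)
= 102.1278 · e^0.041300 = 102.1278 × 1.042165 = €106.43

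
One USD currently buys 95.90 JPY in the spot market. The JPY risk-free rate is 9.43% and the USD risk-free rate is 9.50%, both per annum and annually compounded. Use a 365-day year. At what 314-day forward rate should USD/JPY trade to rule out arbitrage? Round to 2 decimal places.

95.85

By covered interest parity, F = S · (1+r_JPY)^T / (1+r_USD)^T
= 95.90 × 1.080608 / 1.081202 = 95.90 × 0.999451
F = 95.85 JPY per USD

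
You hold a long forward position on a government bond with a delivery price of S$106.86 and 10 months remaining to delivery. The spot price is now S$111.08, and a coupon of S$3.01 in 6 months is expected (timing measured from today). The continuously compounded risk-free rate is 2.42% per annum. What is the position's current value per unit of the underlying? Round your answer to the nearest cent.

S$3.38

PV(remaining coupons) I = 3.01·e^(−0.0242·6/12) = 2.9738
Current forward F = (S − I)·e^(rT) = (111.08 − 2.9738)·e^(0.0242·10/12) = 108.1062 × 1.020371 = 110.3084
Value (long) = (F − K)·e^(−rT) = (110.3084 − 106.86) × 0.980035 = 3.3796
Value = S$3.38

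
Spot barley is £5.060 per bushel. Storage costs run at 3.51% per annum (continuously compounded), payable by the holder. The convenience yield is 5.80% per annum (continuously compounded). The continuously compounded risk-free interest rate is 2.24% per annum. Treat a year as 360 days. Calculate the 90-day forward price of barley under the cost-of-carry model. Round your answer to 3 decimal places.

Net carry = r + u − y = 0.0224 + 0.0351 − 0.0580 = -0.0005
F = S·e^((r+u−y)T) = 5.060 · e^(-0.0005 × 90/360) = 5.060 · e^-0.000125
= 5.060 × 0.999875 = £5.059 per bushel

£5.059 per bushel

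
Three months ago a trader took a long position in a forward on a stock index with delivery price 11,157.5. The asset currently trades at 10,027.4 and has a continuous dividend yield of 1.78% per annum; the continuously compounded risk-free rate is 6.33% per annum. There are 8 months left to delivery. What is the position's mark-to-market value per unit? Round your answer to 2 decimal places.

-787.34

Current fair forward for the remaining 8 months: F = S·e^((r − q)·T), (r − q) = 0.0633 − 0.0178 = 0.0455
F = 10027.4 · e^(0.0455 × 8/12) = 10027.4 × 1.03079808 = 10336.2247
Value of long forward = (F − K)·e^(−rT) = (10336.2247 − 11157.5) · e^(−0.0633·8/12)
= -821.2753 × 0.95867803 = -787.34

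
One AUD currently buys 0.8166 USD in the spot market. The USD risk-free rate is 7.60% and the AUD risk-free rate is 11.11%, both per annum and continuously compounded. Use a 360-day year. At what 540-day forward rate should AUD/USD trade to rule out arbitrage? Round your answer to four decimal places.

F = S·e^((r_USD − r_AUD)T) = 0.8166 · e^((0.0760 − 0.1111) × 540/360)
= 0.8166 · e^-0.052650 = 0.8166 × 0.948712
F = 0.7747 USD per AUD

0.7747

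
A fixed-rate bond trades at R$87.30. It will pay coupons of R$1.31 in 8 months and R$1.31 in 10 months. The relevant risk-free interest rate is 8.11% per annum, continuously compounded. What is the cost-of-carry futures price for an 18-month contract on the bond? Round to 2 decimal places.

PV(coupons) I = 1.31·e^(−0.0811·8/12) + 1.31·e^(−0.0811·10/12)
I = 1.2411 + 1.2244 = 2.4655
F = (S − I)·e^(rT) = (87.30 − 2.4655) · e^(0.0811·18/12)
= 84.8345 · e^0.121650 = 84.8345 × 1.129359 = R$95.81

R$95.81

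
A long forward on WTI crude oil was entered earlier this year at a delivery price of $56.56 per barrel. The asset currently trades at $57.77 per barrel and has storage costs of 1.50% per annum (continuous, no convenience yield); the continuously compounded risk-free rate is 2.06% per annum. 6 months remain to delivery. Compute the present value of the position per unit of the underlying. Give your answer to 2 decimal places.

Current fair forward for the remaining 6 months: F = S·e^((r + u)·T), (r + u) = 0.0206 + 0.0150 = 0.0356
F = 57.77 · e^(0.0356 × 6/12) = 57.77 × 1.017959 = 58.8075
Value of long forward = (F − K)·e^(−rT) = (58.8075 − 56.56) · e^(−0.0206·6/12)
= 2.2475 × 0.989753 = 2.22

$2.22 per barrel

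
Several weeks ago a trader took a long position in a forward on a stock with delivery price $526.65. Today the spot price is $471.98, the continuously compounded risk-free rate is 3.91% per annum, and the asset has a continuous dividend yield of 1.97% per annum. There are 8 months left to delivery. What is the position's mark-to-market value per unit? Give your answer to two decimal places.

Current fair forward for the remaining 8 months: F = S·e^((r − q)·T), (r − q) = 0.0391 − 0.0197 = 0.0194
F = 471.98 · e^(0.0194 × 8/12) = 471.98 × 1.013017 = 478.1238
Value of long forward = (F − K)·e^(−rT) = (478.1238 − 526.65) · e^(−0.0391·8/12)
= -48.5262 × 0.974270 = -47.28

-$47.28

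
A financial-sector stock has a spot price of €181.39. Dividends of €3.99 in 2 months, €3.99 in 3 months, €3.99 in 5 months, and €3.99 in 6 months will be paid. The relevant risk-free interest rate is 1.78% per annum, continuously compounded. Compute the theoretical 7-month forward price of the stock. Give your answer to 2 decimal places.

€167.25

PV(dividends) I = 3.99·e^(−0.0178·2/12) + 3.99·e^(−0.0178·3/12) + 3.99·e^(−0.0178·5/12) + 3.99·e^(−0.0178·6/12)
I = 3.9782 + 3.9723 + 3.9605 + 3.9546 = 15.8656
F = (S − I)·e^(rT) = (181.39 − 15.8656) · e^(0.0178·7/12)
= 165.5244 · e^0.010383 = 165.5244 × 1.010437 = €167.25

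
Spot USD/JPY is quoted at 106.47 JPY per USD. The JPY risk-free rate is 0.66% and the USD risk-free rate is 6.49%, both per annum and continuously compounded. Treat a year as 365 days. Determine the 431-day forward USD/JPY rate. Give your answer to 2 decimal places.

99.39

F = S·e^((r_JPY − r_USD)T) = 106.47 · e^((0.0066 − 0.0649) × 431/365)
= 106.47 · e^-0.068842 = 106.47 × 0.933474
F = 99.39 JPY per USD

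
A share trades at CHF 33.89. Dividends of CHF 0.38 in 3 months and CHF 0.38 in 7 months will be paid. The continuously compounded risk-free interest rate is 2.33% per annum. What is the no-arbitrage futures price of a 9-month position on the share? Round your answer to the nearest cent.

CHF 33.72

PV(dividends) I = 0.38·e^(−0.0233·3/12) + 0.38·e^(−0.0233·7/12)
I = 0.3778 + 0.3749 = 0.7527
F = (S − I)·e^(rT) = (33.89 − 0.7527) · e^(0.0233·9/12)
= 33.1373 · e^0.017475 = 33.1373 × 1.017629 = CHF 33.72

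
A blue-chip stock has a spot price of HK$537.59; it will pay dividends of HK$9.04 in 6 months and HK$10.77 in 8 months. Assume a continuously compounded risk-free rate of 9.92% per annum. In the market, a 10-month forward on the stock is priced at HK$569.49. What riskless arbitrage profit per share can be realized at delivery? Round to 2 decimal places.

PV(dividends) I = 9.04·e^(−0.0992·6/12) + 10.77·e^(−0.0992·8/12) = 18.6833
Fair forward F* = (S − I)·e^(rT) = (537.59 − 18.6833)·e^0.082667 = 518.9067 × 1.086180 = 563.6261
Market HK$569.49 > fair 563.6261: forward overpriced → cash-and-carry (borrow at r, buy the stock and collect the dividends, short the forward).
Profit at T = |F_mkt − F*| = |569.49 − 563.6261| = HK$5.86 per share

HK$5.86 per share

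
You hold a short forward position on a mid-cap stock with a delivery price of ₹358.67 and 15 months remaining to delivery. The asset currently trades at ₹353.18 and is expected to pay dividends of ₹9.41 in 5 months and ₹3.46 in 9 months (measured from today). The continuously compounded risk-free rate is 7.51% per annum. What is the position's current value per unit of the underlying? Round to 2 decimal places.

PV(remaining dividends) I = 9.41·e^(−0.0751·5/12) + 3.46·e^(−0.0751·9/12) = 12.3906
Current forward F = (S − I)·e^(rT) = (353.18 − 12.3906)·e^(0.0751·15/12) = 340.7894 × 1.098422 = 374.3306
Value (long) = (F − K)·e^(−rT) = (374.3306 − 358.67) × 0.910397 = 14.2574
Short position value = −(long value) = -₹14.26

-₹14.26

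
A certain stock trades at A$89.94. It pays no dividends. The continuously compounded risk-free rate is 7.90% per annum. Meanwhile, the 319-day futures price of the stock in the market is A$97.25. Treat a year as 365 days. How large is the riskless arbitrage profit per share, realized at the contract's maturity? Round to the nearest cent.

A$0.88 per share

Fair futures: F* = S·e^(carry·T), with carry = r = 0.0790
F* = 89.94 · e^(0.0790 × 319/365) = 89.94 · e^0.069044 = 89.94 × 1.071483 = A$96.3692
Market A$97.25 > fair A$96.3692: forward overpriced → cash-and-carry (buy spot, short the forward).
At maturity, profit = |F_mkt − F*| = |97.25 − 96.3692| = A$0.88 per share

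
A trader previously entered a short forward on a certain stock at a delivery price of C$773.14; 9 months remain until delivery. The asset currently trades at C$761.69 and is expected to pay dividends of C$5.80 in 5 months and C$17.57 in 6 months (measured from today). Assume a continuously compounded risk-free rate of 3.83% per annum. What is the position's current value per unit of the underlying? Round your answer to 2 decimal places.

PV(remaining dividends) I = 5.80·e^(−0.0383·5/12) + 17.57·e^(−0.0383·6/12) = 22.9449
Current forward F = (S − I)·e^(rT) = (761.69 − 22.9449)·e^(0.0383·9/12) = 738.7451 × 1.029142 = 760.2736
Value (long) = (F − K)·e^(−rT) = (760.2736 − 773.14) × 0.971684 = -12.5021
Short position value = −(long value) = C$12.50

C$12.50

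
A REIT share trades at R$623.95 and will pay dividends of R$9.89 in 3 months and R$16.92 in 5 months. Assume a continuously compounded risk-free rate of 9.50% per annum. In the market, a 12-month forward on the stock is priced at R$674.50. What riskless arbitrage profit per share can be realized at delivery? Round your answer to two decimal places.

R$16.87 per share

PV(dividends) I = 9.89·e^(−0.0950·3/12) + 16.92·e^(−0.0950·5/12) = 25.9212
Fair forward F* = (S − I)·e^(rT) = (623.95 − 25.9212)·e^0.095000 = 598.0288 × 1.099659 = 657.6278
Market R$674.50 > fair 657.6278: forward overpriced → cash-and-carry (borrow at r, buy the stock and collect the dividends, short the forward).
Profit at T = |F_mkt − F*| = |674.50 − 657.6278| = R$16.87 per share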